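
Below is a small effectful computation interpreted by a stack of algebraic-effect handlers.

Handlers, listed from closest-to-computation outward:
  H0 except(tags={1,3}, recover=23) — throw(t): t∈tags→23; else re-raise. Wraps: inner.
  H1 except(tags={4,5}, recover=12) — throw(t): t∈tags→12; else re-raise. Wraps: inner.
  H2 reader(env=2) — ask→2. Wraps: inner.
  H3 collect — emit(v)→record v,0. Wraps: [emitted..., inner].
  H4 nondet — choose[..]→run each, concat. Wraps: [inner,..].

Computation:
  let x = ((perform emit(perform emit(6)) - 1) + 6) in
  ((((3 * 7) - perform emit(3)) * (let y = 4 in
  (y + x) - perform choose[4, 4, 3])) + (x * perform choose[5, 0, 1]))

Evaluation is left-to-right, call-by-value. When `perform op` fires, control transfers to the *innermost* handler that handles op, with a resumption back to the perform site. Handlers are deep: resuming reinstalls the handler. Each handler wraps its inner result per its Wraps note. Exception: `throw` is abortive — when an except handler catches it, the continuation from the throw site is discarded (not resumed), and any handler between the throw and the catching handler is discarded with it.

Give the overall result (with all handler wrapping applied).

Step-by-step:
emit(6) @ H3 ⇒ out+=6
emit(0) @ H3 ⇒ out+=0
emit(3) @ H3 ⇒ out+=3
choose[4, 4, 3] @ H4
  branch[0] choose=4:
    choose[5, 0, 1] @ H4
      branch[0] choose=5:
        H0 returns 130
        H1 returns 130
        H2 returns 130
        H3 returns [6, 0, 3, 130]
        H4 returns [[6, 0, 3, 130]]
      branch[1] choose=0:
        H0 returns 105
        H1 returns 105
        H2 returns 105
        H3 returns [6, 0, 3, 105]
        H4 returns [[6, 0, 3, 105]]
      branch[2] choose=1:
        H0 returns 110
        H1 returns 110
        H2 returns 110
        H3 returns [6, 0, 3, 110]
        H4 returns [[6, 0, 3, 110]]
  branch[1] choose=4:
    choose[5, 0, 1] @ H4
      branch[0] choose=5:
        H0 returns 130
        H1 returns 130
        H2 returns 130
        H3 returns [6, 0, 3, 130]
        H4 returns [[6, 0, 3, 130]]
      branch[1] choose=0:
        H0 returns 105
        H1 returns 105
        H2 returns 105
        H3 returns [6, 0, 3, 105]
        H4 returns [[6, 0, 3, 105]]
      branch[2] choose=1:
        H0 returns 110
        H1 returns 110
        H2 returns 110
        H3 returns [6, 0, 3, 110]
        H4 returns [[6, 0, 3, 110]]
  branch[2] choose=3:
    choose[5, 0, 1] @ H4
      branch[0] choose=5:
        H0 returns 151
        H1 returns 151
        H2 returns 151
        H3 returns [6, 0, 3, 151]
        H4 returns [[6, 0, 3, 151]]
      branch[1] choose=0:
        H0 returns 126
        H1 returns 126
        H2 returns 126
        H3 returns [6, 0, 3, 126]
        H4 returns [[6, 0, 3, 126]]
      branch[2] choose=1:
        H0 returns 131
        H1 returns 131
        H2 returns 131
        H3 returns [6, 0, 3, 131]
        H4 returns [[6, 0, 3, 131]]
= [[6, 0, 3, 130], [6, 0, 3, 105], [6, 0, 3, 110], [6, 0, 3, 130], [6, 0, 3, 105], [6, 0, 3, 110], [6, 0, 3, 151], [6, 0, 3, 126], [6, 0, 3, 131]]

Answer: [[6, 0, 3, 130], [6, 0, 3, 105], [6, 0, 3, 110], [6, 0, 3, 130], [6, 0, 3, 105], [6, 0, 3, 110], [6, 0, 3, 151], [6, 0, 3, 126], [6, 0, 3, 131]]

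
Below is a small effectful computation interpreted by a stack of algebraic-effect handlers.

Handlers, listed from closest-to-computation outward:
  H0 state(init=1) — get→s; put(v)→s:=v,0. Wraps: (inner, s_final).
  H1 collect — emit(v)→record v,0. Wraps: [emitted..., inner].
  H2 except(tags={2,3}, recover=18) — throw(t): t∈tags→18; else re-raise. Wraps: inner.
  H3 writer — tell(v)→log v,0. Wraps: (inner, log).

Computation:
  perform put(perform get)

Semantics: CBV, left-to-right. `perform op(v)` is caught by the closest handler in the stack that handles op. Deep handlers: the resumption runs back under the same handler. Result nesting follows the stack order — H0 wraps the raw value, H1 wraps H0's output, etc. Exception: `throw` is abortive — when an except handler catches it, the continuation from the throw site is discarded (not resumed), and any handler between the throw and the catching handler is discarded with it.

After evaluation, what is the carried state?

Evaluation trace:
get @ H0 ⇒ 1
put(1) @ H0 ⇒ s:=1
H0 returns (0, 1)
H1 returns [(0, 1)]
H2 returns [(0, 1)]
H3 returns ([(0, 1)], ())
= ([(0, 1)], ())

Answer: 1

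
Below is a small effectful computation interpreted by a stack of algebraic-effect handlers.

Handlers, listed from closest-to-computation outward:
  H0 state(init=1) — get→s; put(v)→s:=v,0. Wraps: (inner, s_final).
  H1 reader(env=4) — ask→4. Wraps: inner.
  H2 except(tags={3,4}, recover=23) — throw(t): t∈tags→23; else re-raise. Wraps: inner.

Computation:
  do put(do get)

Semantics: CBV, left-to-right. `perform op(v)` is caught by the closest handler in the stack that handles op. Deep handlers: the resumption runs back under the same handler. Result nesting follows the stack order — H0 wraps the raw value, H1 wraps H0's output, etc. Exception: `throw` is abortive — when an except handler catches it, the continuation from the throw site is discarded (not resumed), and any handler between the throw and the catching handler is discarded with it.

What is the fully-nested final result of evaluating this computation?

Answer: (0, 1)

Step-by-step:
get @ H0 ⇒ 1
put(1) @ H0 ⇒ s:=1
H0 returns (0, 1)
H1 returns (0, 1)
H2 returns (0, 1)
= (0, 1)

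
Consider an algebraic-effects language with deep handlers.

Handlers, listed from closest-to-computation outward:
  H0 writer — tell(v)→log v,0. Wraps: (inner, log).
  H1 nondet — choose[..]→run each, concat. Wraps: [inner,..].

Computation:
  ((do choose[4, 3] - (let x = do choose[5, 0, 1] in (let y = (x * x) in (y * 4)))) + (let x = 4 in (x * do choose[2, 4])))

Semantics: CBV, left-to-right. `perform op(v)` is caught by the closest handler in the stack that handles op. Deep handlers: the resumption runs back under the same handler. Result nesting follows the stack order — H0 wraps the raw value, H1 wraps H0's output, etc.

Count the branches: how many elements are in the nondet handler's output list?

Answer: 12

Working:
choose[4, 3] @ H1
  branch[0] choose=4:
    choose[5, 0, 1] @ H1
      branch[0] choose=5:
        choose[2, 4] @ H1
          branch[0] choose=2:
            H0 returns (-88, ())
            H1 returns [(-88, ())]
          branch[1] choose=4:
            H0 returns (-80, ())
            H1 returns [(-80, ())]
      branch[1] choose=0:
        choose[2, 4] @ H1
          branch[0] choose=2:
            H0 returns (12, ())
            H1 returns [(12, ())]
          branch[1] choose=4:
            H0 returns (20, ())
            H1 returns [(20, ())]
      branch[2] choose=1:
        choose[2, 4] @ H1
          branch[0] choose=2:
            H0 returns (8, ())
            H1 returns [(8, ())]
          branch[1] choose=4:
            H0 returns (16, ())
            H1 returns [(16, ())]
  branch[1] choose=3:
    choose[5, 0, 1] @ H1
      branch[0] choose=5:
        choose[2, 4] @ H1
          branch[0] choose=2:
            H0 returns (-89, ())
            H1 returns [(-89, ())]
          branch[1] choose=4:
            H0 returns (-81, ())
            H1 returns [(-81, ())]
      branch[1] choose=0:
        choose[2, 4] @ H1
          branch[0] choose=2:
            H0 returns (11, ())
            H1 returns [(11, ())]
          branch[1] choose=4:
            H0 returns (19, ())
            H1 returns [(19, ())]
      branch[2] choose=1:
        choose[2, 4] @ H1
          branch[0] choose=2:
            H0 returns (7, ())
            H1 returns [(7, ())]
          branch[1] choose=4:
            H0 returns (15, ())
            H1 returns [(15, ())]
= [(-88, ()), (-80, ()), (12, ()), (20, ()), (8, ()), (16, ()), (-89, ()), (-81, ()), (11, ()), (19, ()), (7, ()), (15, ())]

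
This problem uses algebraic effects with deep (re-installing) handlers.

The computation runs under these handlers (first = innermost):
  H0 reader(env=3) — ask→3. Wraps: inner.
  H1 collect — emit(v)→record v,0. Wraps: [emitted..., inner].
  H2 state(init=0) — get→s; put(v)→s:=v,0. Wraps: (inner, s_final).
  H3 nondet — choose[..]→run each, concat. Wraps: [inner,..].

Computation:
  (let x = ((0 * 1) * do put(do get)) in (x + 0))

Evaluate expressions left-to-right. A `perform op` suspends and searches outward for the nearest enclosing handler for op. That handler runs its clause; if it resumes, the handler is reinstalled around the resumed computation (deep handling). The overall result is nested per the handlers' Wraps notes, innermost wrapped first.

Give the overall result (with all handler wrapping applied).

Working:
get @ H2 ⇒ 0
put(0) @ H2 ⇒ s:=0
H0 returns 0
H1 returns [0]
H2 returns ([0], 0)
H3 returns [([0], 0)]
= [([0], 0)]

Answer: [([0], 0)]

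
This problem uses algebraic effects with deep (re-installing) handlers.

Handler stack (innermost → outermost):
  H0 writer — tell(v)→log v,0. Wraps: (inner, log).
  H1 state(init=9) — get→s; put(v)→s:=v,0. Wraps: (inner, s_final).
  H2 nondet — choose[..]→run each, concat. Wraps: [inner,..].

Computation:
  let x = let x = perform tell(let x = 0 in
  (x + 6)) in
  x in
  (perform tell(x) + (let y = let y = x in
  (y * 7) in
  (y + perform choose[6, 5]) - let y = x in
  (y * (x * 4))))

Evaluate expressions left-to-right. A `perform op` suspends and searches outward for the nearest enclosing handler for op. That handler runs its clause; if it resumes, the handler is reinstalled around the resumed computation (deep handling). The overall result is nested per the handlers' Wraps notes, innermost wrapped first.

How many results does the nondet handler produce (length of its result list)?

Answer: 2

Working:
tell(6) @ H0 ⇒ log+=6
tell(0) @ H0 ⇒ log+=0
choose[6, 5] @ H2
  branch[0] choose=6:
    H0 returns (6, (6, 0))
    H1 returns ((6, (6, 0)), 9)
    H2 returns [((6, (6, 0)), 9)]
  branch[1] choose=5:
    H0 returns (5, (6, 0))
    H1 returns ((5, (6, 0)), 9)
    H2 returns [((5, (6, 0)), 9)]
= [((6, (6, 0)), 9), ((5, (6, 0)), 9)]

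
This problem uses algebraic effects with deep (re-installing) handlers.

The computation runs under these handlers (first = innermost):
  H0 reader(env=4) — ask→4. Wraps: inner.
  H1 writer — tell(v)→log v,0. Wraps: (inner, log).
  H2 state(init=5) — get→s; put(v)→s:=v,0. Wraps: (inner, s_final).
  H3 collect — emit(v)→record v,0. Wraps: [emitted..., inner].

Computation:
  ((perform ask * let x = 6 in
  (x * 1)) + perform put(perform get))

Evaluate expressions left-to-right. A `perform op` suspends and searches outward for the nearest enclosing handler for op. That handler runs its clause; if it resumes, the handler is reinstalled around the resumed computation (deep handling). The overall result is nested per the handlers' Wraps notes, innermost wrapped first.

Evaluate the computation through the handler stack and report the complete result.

Answer: [((24, ()), 5)]

Evaluation trace:
ask @ H0 ⇒ 4
get @ H2 ⇒ 5
put(5) @ H2 ⇒ s:=5
H0 returns 24
H1 returns (24, ())
H2 returns ((24, ()), 5)
H3 returns [((24, ()), 5)]
= [((24, ()), 5)]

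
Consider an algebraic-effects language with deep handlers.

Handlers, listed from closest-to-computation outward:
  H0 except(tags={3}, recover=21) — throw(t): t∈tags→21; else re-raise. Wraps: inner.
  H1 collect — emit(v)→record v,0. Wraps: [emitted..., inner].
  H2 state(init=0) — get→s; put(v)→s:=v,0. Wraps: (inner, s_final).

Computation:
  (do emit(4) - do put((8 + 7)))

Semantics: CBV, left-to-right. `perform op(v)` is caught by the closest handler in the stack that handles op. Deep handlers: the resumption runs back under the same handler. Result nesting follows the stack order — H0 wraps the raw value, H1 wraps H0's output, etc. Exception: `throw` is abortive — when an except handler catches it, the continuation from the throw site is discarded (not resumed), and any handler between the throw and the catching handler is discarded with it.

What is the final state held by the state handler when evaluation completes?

Answer: 15

Evaluation trace:
emit(4) @ H1 ⇒ out+=4
put(15) @ H2 ⇒ s:=15
H0 returns 0
H1 returns [4, 0]
H2 returns ([4, 0], 15)
= ([4, 0], 15)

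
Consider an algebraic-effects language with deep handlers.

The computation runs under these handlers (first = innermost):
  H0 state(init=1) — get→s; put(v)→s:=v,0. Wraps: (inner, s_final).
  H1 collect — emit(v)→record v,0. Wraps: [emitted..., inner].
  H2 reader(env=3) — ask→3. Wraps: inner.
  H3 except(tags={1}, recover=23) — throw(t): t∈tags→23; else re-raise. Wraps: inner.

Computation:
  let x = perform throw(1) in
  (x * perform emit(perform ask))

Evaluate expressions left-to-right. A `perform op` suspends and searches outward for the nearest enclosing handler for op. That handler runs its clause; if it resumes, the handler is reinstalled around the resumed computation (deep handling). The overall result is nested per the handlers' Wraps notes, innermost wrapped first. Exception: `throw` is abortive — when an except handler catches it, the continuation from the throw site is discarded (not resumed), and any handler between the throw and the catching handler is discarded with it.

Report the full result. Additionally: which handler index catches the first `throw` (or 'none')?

Answer: 23 ; first throw caught by: H3

Working:
throw(1) @ H3 caught ⇒ 23
= 23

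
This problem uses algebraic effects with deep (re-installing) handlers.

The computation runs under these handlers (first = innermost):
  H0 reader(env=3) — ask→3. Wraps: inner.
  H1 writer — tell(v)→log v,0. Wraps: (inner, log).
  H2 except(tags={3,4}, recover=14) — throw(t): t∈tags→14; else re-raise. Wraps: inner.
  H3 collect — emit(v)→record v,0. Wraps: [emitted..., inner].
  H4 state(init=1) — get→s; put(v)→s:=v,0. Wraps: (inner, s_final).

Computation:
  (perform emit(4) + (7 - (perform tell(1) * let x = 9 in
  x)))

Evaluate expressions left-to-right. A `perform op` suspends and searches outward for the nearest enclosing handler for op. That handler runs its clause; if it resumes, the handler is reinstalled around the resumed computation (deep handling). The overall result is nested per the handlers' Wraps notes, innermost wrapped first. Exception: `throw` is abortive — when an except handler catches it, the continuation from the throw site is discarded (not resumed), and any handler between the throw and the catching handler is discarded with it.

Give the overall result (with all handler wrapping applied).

Evaluation trace:
emit(4) @ H3 ⇒ out+=4
tell(1) @ H1 ⇒ log+=1
H0 returns 7
H1 returns (7, (1))
H2 returns (7, (1))
H3 returns [4, (7, (1))]
H4 returns ([4, (7, (1))], 1)
= ([4, (7, (1))], 1)

Answer: ([4, (7, (1))], 1)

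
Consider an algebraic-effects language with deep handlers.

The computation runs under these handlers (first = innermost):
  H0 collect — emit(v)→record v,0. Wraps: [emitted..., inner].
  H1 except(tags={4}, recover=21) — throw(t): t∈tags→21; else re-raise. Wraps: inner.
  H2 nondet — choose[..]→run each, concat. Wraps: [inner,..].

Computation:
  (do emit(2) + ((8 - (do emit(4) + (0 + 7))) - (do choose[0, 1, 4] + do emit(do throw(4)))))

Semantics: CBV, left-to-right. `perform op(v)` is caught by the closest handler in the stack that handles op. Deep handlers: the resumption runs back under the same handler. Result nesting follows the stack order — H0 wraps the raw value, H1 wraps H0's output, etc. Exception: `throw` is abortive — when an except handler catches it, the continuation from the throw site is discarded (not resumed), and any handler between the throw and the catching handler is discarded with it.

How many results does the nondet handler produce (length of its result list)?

Evaluation trace:
emit(2) @ H0 ⇒ out+=2
emit(4) @ H0 ⇒ out+=4
choose[0, 1, 4] @ H2
  branch[0] choose=0:
    throw(4) @ H1 caught ⇒ 21
    H2 returns [21]
  branch[1] choose=1:
    throw(4) @ H1 caught ⇒ 21
    H2 returns [21]
  branch[2] choose=4:
    throw(4) @ H1 caught ⇒ 21
    H2 returns [21]
= [21, 21, 21]

Answer: 3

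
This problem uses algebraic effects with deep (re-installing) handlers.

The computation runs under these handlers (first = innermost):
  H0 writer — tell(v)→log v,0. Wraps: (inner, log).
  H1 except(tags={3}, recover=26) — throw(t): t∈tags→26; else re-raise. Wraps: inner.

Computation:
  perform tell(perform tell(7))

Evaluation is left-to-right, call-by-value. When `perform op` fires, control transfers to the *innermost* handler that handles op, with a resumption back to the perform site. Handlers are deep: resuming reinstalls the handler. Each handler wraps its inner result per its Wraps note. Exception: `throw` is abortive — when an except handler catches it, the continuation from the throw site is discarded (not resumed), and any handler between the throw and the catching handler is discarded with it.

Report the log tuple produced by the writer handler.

Answer: (7, 0)

Working:
tell(7) @ H0 ⇒ log+=7
tell(0) @ H0 ⇒ log+=0
H0 returns (0, (7, 0))
H1 returns (0, (7, 0))
= (0, (7, 0))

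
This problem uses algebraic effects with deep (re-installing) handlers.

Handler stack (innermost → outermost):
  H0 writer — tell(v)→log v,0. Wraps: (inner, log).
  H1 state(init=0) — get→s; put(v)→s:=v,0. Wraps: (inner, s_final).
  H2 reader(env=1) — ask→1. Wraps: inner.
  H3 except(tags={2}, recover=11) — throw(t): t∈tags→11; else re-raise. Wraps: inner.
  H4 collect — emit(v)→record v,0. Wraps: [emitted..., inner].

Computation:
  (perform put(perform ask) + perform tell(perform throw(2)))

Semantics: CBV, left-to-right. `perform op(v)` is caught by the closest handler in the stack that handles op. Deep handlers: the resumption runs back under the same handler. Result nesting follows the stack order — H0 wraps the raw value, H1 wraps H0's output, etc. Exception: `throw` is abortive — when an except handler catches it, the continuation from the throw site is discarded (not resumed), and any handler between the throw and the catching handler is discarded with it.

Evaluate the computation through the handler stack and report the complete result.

Step-by-step:
ask @ H2 ⇒ 1
put(1) @ H1 ⇒ s:=1
throw(2) @ H3 caught ⇒ 11
H4 returns [11]
= [11]

Answer: [11]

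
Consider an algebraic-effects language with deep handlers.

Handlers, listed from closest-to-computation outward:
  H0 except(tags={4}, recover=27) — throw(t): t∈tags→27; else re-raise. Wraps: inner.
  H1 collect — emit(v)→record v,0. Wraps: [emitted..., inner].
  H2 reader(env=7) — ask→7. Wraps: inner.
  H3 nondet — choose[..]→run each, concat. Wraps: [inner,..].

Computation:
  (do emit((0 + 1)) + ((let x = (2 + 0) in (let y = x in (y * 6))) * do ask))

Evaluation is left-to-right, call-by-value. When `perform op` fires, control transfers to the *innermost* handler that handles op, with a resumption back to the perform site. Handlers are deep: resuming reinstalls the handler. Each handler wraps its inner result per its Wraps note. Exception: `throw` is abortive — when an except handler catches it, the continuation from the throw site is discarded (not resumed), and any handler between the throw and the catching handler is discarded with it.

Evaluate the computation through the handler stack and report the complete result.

Answer: [[1, 84]]

Step-by-step:
emit(1) @ H1 ⇒ out+=1
ask @ H2 ⇒ 7
H0 returns 84
H1 returns [1, 84]
H2 returns [1, 84]
H3 returns [[1, 84]]
= [[1, 84]]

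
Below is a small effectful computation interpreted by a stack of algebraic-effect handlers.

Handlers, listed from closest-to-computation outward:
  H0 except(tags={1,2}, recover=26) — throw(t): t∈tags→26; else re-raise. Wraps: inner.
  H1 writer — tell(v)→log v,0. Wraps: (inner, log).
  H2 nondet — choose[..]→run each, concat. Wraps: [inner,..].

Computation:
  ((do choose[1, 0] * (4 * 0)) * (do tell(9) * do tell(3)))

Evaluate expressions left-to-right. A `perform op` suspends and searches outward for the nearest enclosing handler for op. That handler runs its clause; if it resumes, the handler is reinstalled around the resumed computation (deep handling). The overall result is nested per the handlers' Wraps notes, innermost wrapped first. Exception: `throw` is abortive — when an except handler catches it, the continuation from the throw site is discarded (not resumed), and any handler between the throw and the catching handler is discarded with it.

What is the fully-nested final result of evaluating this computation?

Answer: [(0, (9, 3)), (0, (9, 3))]

Step-by-step:
choose[1, 0] @ H2
  branch[0] choose=1:
    tell(9) @ H1 ⇒ log+=9
    tell(3) @ H1 ⇒ log+=3
    H0 returns 0
    H1 returns (0, (9, 3))
    H2 returns [(0, (9, 3))]
  branch[1] choose=0:
    tell(9) @ H1 ⇒ log+=9
    tell(3) @ H1 ⇒ log+=3
    H0 returns 0
    H1 returns (0, (9, 3))
    H2 returns [(0, (9, 3))]
= [(0, (9, 3)), (0, (9, 3))]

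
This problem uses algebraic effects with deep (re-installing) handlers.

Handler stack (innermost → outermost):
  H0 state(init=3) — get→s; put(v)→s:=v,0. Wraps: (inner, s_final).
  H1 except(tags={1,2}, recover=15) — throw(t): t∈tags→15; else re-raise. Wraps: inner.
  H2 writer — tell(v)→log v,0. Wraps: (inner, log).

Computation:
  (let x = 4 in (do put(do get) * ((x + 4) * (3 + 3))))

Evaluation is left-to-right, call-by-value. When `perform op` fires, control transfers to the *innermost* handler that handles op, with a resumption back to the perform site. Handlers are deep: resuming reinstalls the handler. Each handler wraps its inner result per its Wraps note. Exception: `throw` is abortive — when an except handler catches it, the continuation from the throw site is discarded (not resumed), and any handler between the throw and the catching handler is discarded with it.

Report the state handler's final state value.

Evaluation trace:
get @ H0 ⇒ 3
put(3) @ H0 ⇒ s:=3
H0 returns (0, 3)
H1 returns (0, 3)
H2 returns ((0, 3), ())
= ((0, 3), ())

Answer: 3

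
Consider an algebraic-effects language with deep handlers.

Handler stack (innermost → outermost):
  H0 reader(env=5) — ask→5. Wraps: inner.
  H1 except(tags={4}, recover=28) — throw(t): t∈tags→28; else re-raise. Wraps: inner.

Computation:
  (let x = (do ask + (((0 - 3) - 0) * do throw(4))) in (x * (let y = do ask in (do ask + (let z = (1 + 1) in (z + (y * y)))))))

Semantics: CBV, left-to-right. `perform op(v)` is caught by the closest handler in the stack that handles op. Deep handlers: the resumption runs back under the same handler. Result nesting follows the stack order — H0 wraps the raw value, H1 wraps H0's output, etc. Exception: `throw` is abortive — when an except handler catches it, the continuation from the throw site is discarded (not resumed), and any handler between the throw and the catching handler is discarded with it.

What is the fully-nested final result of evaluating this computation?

Working:
ask @ H0 ⇒ 5
throw(4) @ H1 caught ⇒ 28
= 28

Answer: 28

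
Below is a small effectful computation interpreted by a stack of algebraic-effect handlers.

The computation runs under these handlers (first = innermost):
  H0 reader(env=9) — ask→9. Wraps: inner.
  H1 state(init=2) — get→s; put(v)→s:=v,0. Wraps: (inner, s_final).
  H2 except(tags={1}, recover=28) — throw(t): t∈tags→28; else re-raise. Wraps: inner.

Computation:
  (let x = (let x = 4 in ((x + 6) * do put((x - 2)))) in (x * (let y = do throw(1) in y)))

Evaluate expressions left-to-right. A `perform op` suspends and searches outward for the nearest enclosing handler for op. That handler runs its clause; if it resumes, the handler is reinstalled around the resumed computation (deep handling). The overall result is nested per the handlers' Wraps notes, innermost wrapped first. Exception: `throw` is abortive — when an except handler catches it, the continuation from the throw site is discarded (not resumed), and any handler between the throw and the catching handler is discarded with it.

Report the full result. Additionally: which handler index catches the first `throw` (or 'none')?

Working:
put(2) @ H1 ⇒ s:=2
throw(1) @ H2 caught ⇒ 28
= 28

Answer: 28 ; first throw caught by: H2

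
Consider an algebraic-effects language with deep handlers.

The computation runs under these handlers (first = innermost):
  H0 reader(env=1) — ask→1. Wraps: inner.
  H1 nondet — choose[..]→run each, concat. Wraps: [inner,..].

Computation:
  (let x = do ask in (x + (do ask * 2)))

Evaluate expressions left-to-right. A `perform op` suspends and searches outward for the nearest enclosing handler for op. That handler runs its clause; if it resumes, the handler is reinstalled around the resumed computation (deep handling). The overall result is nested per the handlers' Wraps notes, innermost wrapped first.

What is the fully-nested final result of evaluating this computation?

Step-by-step:
ask @ H0 ⇒ 1
ask @ H0 ⇒ 1
H0 returns 3
H1 returns [3]
= [3]

Answer: [3]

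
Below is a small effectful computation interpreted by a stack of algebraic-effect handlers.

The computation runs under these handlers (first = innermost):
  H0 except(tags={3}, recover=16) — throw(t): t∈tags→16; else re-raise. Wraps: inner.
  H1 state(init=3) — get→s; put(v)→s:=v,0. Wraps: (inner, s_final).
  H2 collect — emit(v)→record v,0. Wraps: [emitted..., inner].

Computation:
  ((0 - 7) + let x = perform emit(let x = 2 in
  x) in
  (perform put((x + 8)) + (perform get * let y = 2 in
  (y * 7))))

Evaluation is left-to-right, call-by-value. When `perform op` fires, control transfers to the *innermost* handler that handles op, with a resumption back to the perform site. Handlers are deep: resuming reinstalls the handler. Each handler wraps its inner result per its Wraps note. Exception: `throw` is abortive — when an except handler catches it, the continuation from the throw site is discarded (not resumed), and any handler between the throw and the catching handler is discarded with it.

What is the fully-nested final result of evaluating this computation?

Answer: [2, (105, 8)]

Step-by-step:
emit(2) @ H2 ⇒ out+=2
put(8) @ H1 ⇒ s:=8
get @ H1 ⇒ 8
H0 returns 105
H1 returns (105, 8)
H2 returns [2, (105, 8)]
= [2, (105, 8)]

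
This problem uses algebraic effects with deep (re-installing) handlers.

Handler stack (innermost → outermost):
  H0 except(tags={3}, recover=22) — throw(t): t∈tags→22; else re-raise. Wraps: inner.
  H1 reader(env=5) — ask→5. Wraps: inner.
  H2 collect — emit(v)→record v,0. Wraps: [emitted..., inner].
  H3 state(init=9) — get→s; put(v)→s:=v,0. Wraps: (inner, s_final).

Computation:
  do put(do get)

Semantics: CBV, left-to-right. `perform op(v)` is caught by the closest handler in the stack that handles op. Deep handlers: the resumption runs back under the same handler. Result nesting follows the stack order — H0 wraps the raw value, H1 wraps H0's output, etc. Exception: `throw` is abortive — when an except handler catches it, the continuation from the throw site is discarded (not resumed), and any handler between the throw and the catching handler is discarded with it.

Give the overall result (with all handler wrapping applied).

Evaluation trace:
get @ H3 ⇒ 9
put(9) @ H3 ⇒ s:=9
H0 returns 0
H1 returns 0
H2 returns [0]
H3 returns ([0], 9)
= ([0], 9)

Answer: ([0], 9)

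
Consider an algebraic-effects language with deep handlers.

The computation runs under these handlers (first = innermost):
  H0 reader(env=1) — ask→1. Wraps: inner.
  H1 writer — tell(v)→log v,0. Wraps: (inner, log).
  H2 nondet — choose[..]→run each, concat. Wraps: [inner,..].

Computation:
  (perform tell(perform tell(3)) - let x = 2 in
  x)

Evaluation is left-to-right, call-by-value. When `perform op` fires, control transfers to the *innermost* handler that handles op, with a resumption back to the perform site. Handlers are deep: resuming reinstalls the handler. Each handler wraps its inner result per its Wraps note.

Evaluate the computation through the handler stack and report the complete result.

Answer: [(-2, (3, 0))]

Working:
tell(3) @ H1 ⇒ log+=3
tell(0) @ H1 ⇒ log+=0
H0 returns -2
H1 returns (-2, (3, 0))
H2 returns [(-2, (3, 0))]
= [(-2, (3, 0))]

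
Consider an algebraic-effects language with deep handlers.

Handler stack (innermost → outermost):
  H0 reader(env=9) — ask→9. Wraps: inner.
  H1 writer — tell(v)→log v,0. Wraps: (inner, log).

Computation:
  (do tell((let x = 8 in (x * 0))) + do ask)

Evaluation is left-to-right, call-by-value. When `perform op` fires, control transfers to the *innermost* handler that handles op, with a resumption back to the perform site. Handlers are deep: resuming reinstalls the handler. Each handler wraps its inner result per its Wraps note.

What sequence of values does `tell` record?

Answer: (0)

Step-by-step:
tell(0) @ H1 ⇒ log+=0
ask @ H0 ⇒ 9
H0 returns 9
H1 returns (9, (0))
= (9, (0))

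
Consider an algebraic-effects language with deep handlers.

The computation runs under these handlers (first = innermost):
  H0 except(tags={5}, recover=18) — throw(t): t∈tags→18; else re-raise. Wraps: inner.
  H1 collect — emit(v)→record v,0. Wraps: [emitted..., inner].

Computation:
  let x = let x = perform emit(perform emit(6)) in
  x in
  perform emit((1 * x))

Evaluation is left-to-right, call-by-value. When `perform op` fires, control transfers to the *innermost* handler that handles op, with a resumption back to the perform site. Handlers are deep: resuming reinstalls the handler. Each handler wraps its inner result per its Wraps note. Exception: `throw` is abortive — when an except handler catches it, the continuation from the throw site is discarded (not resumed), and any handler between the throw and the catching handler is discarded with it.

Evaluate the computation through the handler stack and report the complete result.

Answer: [6, 0, 0, 0]

Working:
emit(6) @ H1 ⇒ out+=6
emit(0) @ H1 ⇒ out+=0
emit(0) @ H1 ⇒ out+=0
H0 returns 0
H1 returns [6, 0, 0, 0]
= [6, 0, 0, 0]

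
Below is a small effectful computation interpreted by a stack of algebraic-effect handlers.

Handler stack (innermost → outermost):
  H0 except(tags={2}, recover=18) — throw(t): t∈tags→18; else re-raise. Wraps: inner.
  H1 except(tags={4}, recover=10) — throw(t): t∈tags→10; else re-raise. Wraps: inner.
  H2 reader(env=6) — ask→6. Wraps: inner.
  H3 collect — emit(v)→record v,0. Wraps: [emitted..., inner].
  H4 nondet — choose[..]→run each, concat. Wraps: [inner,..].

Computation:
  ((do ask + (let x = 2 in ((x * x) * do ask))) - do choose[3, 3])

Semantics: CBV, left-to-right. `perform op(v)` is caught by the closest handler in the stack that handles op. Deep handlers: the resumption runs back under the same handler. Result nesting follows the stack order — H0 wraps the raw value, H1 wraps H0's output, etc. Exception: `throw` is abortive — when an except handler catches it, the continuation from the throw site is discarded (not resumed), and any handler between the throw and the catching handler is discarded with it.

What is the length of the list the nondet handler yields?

Answer: 2

Evaluation trace:
ask @ H2 ⇒ 6
ask @ H2 ⇒ 6
choose[3, 3] @ H4
  branch[0] choose=3:
    H0 returns 27
    H1 returns 27
    H2 returns 27
    H3 returns [27]
    H4 returns [[27]]
  branch[1] choose=3:
    H0 returns 27
    H1 returns 27
    H2 returns 27
    H3 returns [27]
    H4 returns [[27]]
= [[27], [27]]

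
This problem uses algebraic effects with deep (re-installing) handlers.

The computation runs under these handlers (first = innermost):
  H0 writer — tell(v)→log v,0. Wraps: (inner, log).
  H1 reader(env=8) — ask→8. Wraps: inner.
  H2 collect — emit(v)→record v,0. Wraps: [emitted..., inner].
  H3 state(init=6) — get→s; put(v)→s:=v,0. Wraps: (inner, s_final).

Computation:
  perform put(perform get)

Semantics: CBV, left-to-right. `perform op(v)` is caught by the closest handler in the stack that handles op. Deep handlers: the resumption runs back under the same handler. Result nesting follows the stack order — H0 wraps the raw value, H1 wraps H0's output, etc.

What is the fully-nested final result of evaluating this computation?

Answer: ([(0, ())], 6)

Evaluation trace:
get @ H3 ⇒ 6
put(6) @ H3 ⇒ s:=6
H0 returns (0, ())
H1 returns (0, ())
H2 returns [(0, ())]
H3 returns ([(0, ())], 6)
= ([(0, ())], 6)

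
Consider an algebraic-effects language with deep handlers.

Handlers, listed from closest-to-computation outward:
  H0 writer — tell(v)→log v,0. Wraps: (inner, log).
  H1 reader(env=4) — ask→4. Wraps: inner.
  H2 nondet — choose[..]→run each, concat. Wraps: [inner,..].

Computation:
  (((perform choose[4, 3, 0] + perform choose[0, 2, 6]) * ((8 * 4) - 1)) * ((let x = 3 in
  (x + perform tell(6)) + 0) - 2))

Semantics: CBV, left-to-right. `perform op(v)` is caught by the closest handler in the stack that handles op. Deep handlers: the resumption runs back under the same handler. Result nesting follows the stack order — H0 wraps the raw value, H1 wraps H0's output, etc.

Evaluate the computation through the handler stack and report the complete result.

Evaluation trace:
choose[4, 3, 0] @ H2
  branch[0] choose=4:
    choose[0, 2, 6] @ H2
      branch[0] choose=0:
        tell(6) @ H0 ⇒ log+=6
        H0 returns (124, (6))
        H1 returns (124, (6))
        H2 returns [(124, (6))]
      branch[1] choose=2:
        tell(6) @ H0 ⇒ log+=6
        H0 returns (186, (6))
        H1 returns (186, (6))
        H2 returns [(186, (6))]
      branch[2] choose=6:
        tell(6) @ H0 ⇒ log+=6
        H0 returns (310, (6))
        H1 returns (310, (6))
        H2 returns [(310, (6))]
  branch[1] choose=3:
    choose[0, 2, 6] @ H2
      branch[0] choose=0:
        tell(6) @ H0 ⇒ log+=6
        H0 returns (93, (6))
        H1 returns (93, (6))
        H2 returns [(93, (6))]
      branch[1] choose=2:
        tell(6) @ H0 ⇒ log+=6
        H0 returns (155, (6))
        H1 returns (155, (6))
        H2 returns [(155, (6))]
      branch[2] choose=6:
        tell(6) @ H0 ⇒ log+=6
        H0 returns (279, (6))
        H1 returns (279, (6))
        H2 returns [(279, (6))]
  branch[2] choose=0:
    choose[0, 2, 6] @ H2
      branch[0] choose=0:
        tell(6) @ H0 ⇒ log+=6
        H0 returns (0, (6))
        H1 returns (0, (6))
        H2 returns [(0, (6))]
      branch[1] choose=2:
        tell(6) @ H0 ⇒ log+=6
        H0 returns (62, (6))
        H1 returns (62, (6))
        H2 returns [(62, (6))]
      branch[2] choose=6:
        tell(6) @ H0 ⇒ log+=6
        H0 returns (186, (6))
        H1 returns (186, (6))
        H2 returns [(186, (6))]
= [(124, (6)), (186, (6)), (310, (6)), (93, (6)), (155, (6)), (279, (6)), (0, (6)), (62, (6)), (186, (6))]

Answer: [(124, (6)), (186, (6)), (310, (6)), (93, (6)), (155, (6)), (279, (6)), (0, (6)), (62, (6)), (186, (6))]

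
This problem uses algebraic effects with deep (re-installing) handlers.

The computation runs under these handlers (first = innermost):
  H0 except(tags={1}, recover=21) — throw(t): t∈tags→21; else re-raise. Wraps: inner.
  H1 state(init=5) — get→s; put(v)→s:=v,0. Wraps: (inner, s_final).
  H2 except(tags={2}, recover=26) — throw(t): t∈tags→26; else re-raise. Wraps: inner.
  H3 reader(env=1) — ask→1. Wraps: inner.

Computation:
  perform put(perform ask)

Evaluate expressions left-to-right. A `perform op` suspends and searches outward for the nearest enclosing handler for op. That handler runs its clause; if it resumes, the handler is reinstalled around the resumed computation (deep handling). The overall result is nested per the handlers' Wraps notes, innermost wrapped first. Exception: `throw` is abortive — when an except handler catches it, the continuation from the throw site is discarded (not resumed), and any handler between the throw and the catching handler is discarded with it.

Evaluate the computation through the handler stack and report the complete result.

Answer: (0, 1)

Evaluation trace:
ask @ H3 ⇒ 1
put(1) @ H1 ⇒ s:=1
H0 returns 0
H1 returns (0, 1)
H2 returns (0, 1)
H3 returns (0, 1)
= (0, 1)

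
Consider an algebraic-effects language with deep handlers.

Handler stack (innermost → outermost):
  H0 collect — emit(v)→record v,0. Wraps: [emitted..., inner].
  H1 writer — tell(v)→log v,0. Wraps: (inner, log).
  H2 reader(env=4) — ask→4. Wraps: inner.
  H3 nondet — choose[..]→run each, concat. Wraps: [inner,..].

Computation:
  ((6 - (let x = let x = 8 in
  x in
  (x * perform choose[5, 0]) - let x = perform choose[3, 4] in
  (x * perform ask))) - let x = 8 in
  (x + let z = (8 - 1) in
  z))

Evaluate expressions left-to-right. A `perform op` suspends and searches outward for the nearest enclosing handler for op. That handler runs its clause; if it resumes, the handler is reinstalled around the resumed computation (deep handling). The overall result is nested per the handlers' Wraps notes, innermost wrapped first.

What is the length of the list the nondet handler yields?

Step-by-step:
choose[5, 0] @ H3
  branch[0] choose=5:
    choose[3, 4] @ H3
      branch[0] choose=3:
        ask @ H2 ⇒ 4
        H0 returns [-37]
        H1 returns ([-37], ())
        H2 returns ([-37], ())
        H3 returns [([-37], ())]
      branch[1] choose=4:
        ask @ H2 ⇒ 4
        H0 returns [-33]
        H1 returns ([-33], ())
        H2 returns ([-33], ())
        H3 returns [([-33], ())]
  branch[1] choose=0:
    choose[3, 4] @ H3
      branch[0] choose=3:
        ask @ H2 ⇒ 4
        H0 returns [3]
        H1 returns ([3], ())
        H2 returns ([3], ())
        H3 returns [([3], ())]
      branch[1] choose=4:
        ask @ H2 ⇒ 4
        H0 returns [7]
        H1 returns ([7], ())
        H2 returns ([7], ())
        H3 returns [([7], ())]
= [([-37], ()), ([-33], ()), ([3], ()), ([7], ())]

Answer: 4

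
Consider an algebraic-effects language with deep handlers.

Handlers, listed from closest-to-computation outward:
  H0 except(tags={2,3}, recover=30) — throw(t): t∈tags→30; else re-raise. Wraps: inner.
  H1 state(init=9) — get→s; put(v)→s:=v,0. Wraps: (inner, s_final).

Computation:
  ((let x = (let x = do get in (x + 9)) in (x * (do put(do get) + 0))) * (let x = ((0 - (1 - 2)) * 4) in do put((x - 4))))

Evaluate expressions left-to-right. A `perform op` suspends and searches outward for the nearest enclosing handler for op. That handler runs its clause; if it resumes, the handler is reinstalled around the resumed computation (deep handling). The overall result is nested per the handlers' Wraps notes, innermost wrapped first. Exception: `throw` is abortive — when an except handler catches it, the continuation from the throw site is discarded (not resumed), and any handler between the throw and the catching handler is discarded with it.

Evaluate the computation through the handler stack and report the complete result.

Step-by-step:
get @ H1 ⇒ 9
get @ H1 ⇒ 9
put(9) @ H1 ⇒ s:=9
put(0) @ H1 ⇒ s:=0
H0 returns 0
H1 returns (0, 0)
= (0, 0)

Answer: (0, 0)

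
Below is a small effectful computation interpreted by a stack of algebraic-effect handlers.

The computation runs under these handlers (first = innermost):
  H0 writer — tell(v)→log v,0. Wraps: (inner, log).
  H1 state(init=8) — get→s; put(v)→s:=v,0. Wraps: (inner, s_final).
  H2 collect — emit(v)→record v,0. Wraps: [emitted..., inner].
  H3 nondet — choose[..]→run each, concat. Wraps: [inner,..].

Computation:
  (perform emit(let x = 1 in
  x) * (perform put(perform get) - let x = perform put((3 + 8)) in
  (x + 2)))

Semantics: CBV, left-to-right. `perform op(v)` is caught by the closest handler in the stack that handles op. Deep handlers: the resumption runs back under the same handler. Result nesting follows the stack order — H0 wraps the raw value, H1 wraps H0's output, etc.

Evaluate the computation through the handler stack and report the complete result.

Answer: [[1, ((0, ()), 11)]]

Step-by-step:
emit(1) @ H2 ⇒ out+=1
get @ H1 ⇒ 8
put(8) @ H1 ⇒ s:=8
put(11) @ H1 ⇒ s:=11
H0 returns (0, ())
H1 returns ((0, ()), 11)
H2 returns [1, ((0, ()), 11)]
H3 returns [[1, ((0, ()), 11)]]
= [[1, ((0, ()), 11)]]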